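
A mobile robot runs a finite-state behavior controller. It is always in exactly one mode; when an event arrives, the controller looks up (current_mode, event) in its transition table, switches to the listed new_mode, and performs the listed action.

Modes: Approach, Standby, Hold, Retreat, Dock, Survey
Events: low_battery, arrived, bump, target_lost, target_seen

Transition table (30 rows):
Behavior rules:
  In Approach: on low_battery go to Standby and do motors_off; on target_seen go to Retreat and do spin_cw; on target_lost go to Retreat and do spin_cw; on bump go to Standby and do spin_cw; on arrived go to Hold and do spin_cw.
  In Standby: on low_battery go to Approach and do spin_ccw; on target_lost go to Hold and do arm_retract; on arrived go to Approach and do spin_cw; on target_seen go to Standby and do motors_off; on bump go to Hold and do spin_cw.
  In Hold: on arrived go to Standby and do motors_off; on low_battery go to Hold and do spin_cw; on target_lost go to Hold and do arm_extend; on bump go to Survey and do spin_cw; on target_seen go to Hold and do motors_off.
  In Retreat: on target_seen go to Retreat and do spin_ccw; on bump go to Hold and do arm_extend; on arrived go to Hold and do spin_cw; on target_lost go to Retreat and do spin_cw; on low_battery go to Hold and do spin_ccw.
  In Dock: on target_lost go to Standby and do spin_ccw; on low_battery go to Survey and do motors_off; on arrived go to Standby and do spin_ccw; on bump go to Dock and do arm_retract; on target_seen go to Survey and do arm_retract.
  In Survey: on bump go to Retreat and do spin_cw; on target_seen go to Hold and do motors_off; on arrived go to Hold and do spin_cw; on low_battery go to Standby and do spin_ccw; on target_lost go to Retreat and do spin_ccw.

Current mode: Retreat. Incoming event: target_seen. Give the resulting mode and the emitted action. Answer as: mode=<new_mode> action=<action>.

current mode = Retreat; filter table to that mode:
  (Retreat, target_seen) → (Retreat, spin_ccw)  ← event matches
  (Retreat, bump) → (Hold, arm_extend)
  (Retreat, arrived) → (Hold, spin_cw)
  (Retreat, target_lost) → (Retreat, spin_cw)
  (Retreat, low_battery) → (Hold, spin_ccw)
event = target_seen selects (Retreat, spin_ccw)

mode=Retreat action=spin_ccw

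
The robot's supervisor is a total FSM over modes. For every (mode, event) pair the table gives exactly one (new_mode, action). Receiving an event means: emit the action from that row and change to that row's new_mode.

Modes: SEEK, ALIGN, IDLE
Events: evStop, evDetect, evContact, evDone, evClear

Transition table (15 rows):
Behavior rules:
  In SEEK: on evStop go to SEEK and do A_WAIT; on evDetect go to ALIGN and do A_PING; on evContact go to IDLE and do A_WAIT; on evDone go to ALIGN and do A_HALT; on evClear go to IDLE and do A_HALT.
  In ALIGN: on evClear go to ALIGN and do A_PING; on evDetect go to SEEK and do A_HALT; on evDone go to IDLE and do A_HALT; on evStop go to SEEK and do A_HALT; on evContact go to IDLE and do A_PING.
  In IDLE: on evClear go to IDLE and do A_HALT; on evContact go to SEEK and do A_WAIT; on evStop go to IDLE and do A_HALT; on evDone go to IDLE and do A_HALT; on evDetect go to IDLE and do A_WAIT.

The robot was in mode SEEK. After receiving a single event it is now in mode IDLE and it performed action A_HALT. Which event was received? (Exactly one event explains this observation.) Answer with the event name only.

evClear

try evStop: (SEEK, evStop) → (SEEK, A_WAIT)
try evDetect: (SEEK, evDetect) → (ALIGN, A_PING)
try evContact: (SEEK, evContact) → (IDLE, A_WAIT)
try evDone: (SEEK, evDone) → (ALIGN, A_HALT)
try evClear: (SEEK, evClear) → (IDLE, A_HALT)  ← matches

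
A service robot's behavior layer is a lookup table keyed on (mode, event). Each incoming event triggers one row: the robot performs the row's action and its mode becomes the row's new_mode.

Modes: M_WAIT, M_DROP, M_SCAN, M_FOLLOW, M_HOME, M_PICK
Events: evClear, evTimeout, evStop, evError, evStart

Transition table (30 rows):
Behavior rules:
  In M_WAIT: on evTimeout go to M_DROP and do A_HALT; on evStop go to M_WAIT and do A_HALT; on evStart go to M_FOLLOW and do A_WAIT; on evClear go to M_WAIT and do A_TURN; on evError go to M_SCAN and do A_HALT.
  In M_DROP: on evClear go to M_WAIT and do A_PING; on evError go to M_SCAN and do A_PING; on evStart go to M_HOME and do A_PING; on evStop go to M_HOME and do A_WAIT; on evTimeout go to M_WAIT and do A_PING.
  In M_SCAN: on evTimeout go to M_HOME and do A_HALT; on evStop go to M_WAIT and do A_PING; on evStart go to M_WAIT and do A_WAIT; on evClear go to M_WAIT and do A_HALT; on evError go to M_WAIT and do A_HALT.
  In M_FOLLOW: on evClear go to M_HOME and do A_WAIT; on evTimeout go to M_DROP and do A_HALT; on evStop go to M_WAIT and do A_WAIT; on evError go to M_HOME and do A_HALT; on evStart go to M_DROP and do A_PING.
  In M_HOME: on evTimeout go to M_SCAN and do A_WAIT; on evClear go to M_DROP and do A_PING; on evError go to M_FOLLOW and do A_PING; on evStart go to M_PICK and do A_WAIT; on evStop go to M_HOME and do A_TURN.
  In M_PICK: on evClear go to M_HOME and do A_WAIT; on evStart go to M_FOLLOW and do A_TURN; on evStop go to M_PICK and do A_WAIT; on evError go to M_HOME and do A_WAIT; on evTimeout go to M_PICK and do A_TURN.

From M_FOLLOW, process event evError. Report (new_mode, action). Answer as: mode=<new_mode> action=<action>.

current mode = M_FOLLOW; filter table to that mode:
  (M_FOLLOW, evClear) → (M_HOME, A_WAIT)
  (M_FOLLOW, evTimeout) → (M_DROP, A_HALT)
  (M_FOLLOW, evStop) → (M_WAIT, A_WAIT)
  (M_FOLLOW, evError) → (M_HOME, A_HALT)  ← event matches
  (M_FOLLOW, evStart) → (M_DROP, A_PING)
event = evError selects (M_HOME, A_HALT)

mode=M_HOME action=A_HALT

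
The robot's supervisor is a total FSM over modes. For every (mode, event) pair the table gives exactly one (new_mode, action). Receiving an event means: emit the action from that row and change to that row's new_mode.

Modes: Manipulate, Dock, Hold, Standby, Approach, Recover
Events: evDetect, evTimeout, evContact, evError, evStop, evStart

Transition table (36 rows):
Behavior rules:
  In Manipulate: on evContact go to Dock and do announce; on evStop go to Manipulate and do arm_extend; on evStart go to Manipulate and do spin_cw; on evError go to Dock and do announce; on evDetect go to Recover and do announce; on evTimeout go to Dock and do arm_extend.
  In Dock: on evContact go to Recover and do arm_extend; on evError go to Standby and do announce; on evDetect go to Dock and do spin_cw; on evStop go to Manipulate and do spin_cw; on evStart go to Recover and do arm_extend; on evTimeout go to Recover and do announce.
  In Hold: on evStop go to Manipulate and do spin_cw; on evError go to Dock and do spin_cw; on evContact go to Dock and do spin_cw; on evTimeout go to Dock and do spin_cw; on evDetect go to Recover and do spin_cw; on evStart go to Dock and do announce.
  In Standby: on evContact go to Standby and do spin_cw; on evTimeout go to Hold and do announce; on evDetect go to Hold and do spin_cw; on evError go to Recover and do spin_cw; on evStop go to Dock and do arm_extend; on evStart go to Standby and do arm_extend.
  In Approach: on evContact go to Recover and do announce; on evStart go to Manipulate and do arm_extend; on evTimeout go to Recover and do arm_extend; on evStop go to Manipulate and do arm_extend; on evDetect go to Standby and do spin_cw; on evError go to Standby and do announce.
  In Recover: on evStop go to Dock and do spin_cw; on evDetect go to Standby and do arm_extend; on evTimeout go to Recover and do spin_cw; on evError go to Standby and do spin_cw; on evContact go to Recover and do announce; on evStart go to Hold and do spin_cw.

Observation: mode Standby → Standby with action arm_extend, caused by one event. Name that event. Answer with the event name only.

try evDetect: (Standby, evDetect) → (Hold, spin_cw)
try evTimeout: (Standby, evTimeout) → (Hold, announce)
try evContact: (Standby, evContact) → (Standby, spin_cw)
try evError: (Standby, evError) → (Recover, spin_cw)
try evStop: (Standby, evStop) → (Dock, arm_extend)
try evStart: (Standby, evStart) → (Standby, arm_extend)  ← matches

evStart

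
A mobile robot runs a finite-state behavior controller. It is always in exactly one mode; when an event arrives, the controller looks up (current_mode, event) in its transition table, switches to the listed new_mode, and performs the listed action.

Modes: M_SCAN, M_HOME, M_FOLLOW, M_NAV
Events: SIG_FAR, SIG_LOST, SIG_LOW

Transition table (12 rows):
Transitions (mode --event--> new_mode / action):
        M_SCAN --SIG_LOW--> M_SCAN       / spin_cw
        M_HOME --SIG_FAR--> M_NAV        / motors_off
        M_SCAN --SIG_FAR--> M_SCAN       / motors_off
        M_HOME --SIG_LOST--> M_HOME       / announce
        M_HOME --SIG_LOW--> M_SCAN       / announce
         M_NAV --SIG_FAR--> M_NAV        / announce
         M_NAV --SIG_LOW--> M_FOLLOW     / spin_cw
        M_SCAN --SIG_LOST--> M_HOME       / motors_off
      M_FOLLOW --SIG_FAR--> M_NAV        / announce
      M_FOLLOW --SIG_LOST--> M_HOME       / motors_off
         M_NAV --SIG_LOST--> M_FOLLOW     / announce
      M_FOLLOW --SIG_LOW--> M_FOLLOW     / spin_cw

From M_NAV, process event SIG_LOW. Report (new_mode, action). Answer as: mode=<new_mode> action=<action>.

current mode = M_NAV; filter table to that mode:
  (M_NAV, SIG_FAR) → (M_NAV, announce)
  (M_NAV, SIG_LOW) → (M_FOLLOW, spin_cw)  ← event matches
  (M_NAV, SIG_LOST) → (M_FOLLOW, announce)
event = SIG_LOW selects (M_FOLLOW, spin_cw)

mode=M_FOLLOW action=spin_cw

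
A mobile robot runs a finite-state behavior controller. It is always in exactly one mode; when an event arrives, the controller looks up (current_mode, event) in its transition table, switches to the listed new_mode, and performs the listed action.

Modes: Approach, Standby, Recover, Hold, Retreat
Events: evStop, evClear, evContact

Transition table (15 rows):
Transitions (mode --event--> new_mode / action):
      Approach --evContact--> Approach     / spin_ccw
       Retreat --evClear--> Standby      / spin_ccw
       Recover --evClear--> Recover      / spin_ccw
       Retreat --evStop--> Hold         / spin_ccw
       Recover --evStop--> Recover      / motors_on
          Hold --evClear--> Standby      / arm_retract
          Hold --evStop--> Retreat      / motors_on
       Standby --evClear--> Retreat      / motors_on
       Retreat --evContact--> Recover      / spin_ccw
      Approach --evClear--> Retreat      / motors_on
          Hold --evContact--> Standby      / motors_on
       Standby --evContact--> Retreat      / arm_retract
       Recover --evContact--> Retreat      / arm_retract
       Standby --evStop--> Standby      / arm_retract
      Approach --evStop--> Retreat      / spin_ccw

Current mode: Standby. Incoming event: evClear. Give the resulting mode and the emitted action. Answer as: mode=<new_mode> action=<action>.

current mode = Standby; filter table to that mode:
  (Standby, evClear) → (Retreat, motors_on)  ← event matches
  (Standby, evContact) → (Retreat, arm_retract)
  (Standby, evStop) → (Standby, arm_retract)
event = evClear selects (Retreat, motors_on)

mode=Retreat action=motors_on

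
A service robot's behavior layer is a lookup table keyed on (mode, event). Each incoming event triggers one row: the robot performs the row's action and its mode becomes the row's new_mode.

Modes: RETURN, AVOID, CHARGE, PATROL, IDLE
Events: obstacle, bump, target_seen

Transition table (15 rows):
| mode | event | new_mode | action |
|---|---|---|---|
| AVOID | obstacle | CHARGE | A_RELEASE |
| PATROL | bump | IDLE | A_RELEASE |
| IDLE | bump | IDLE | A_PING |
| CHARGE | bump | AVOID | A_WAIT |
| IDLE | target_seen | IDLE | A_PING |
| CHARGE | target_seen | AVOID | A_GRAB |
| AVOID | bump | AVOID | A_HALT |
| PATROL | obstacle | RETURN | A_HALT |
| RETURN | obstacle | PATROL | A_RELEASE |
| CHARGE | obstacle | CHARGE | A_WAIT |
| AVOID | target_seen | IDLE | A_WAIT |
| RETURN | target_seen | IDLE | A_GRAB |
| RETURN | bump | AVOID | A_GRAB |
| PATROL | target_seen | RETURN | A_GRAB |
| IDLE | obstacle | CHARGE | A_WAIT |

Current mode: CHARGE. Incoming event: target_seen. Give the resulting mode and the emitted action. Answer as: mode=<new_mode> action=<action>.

mode=AVOID action=A_GRAB

current mode = CHARGE; filter table to that mode:
  (CHARGE, bump) → (AVOID, A_WAIT)
  (CHARGE, target_seen) → (AVOID, A_GRAB)  ← event matches
  (CHARGE, obstacle) → (CHARGE, A_WAIT)
event = target_seen selects (AVOID, A_GRAB)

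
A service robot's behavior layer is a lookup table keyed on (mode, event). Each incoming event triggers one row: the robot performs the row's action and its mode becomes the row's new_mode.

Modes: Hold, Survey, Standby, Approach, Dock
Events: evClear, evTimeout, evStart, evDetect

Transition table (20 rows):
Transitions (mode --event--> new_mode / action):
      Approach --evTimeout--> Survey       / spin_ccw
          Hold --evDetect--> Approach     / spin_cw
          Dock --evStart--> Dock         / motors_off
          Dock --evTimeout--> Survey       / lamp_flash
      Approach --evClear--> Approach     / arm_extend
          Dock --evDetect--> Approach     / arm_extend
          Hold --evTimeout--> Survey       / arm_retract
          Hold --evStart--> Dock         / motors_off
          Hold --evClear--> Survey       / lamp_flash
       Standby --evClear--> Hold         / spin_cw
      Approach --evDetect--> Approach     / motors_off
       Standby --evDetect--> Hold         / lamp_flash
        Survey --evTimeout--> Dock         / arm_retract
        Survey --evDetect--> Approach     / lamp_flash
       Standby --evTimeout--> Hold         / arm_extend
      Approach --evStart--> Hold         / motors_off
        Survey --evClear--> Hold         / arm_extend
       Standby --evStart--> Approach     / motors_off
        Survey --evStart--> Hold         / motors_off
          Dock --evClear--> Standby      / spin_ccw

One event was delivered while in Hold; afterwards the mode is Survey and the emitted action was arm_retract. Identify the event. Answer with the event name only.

evTimeout

try evClear: (Hold, evClear) → (Survey, lamp_flash)
try evTimeout: (Hold, evTimeout) → (Survey, arm_retract)  ← matches
try evStart: (Hold, evStart) → (Dock, motors_off)
try evDetect: (Hold, evDetect) → (Approach, spin_cw)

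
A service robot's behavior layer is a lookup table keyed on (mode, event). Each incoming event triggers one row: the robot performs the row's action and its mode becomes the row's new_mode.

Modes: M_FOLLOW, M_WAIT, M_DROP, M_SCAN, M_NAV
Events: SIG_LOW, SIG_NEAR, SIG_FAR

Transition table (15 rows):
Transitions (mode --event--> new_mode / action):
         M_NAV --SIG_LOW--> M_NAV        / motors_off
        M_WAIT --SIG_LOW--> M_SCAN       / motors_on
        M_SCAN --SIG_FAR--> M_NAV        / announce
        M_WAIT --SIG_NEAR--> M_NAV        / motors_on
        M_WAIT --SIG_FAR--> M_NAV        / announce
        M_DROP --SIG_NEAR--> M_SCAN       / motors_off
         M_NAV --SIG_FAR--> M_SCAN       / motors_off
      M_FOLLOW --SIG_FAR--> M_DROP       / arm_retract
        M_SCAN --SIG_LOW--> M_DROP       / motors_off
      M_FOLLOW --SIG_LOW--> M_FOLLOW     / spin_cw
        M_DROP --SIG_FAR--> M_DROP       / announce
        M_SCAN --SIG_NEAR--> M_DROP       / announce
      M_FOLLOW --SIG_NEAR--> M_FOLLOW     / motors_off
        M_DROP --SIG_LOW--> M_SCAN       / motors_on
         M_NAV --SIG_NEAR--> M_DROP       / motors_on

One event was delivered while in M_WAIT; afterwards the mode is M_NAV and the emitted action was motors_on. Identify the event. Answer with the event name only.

SIG_NEAR

try SIG_LOW: (M_WAIT, SIG_LOW) → (M_SCAN, motors_on)
try SIG_NEAR: (M_WAIT, SIG_NEAR) → (M_NAV, motors_on)  ← matches
try SIG_FAR: (M_WAIT, SIG_FAR) → (M_NAV, announce)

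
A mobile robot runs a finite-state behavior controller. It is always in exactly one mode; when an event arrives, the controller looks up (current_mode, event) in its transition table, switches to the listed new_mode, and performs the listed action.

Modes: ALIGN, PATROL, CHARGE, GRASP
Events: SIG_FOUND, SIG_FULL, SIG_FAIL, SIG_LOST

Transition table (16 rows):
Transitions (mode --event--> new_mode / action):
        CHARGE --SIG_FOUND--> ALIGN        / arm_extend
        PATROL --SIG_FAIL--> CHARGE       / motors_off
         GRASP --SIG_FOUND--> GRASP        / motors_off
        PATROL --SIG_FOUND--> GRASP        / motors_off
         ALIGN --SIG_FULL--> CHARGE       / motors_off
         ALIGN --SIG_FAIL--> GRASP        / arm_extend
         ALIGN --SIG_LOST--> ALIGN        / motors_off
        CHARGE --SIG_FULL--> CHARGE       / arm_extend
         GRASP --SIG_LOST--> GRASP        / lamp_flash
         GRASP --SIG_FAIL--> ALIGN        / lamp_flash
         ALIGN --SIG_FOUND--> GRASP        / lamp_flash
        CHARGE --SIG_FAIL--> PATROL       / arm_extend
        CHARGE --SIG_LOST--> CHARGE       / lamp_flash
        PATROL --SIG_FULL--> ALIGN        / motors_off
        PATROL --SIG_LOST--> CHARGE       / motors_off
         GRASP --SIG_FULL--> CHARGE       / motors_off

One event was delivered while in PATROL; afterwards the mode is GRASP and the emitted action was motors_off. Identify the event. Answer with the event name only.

try SIG_FOUND: (PATROL, SIG_FOUND) → (GRASP, motors_off)  ← matches
try SIG_FULL: (PATROL, SIG_FULL) → (ALIGN, motors_off)
try SIG_FAIL: (PATROL, SIG_FAIL) → (CHARGE, motors_off)
try SIG_LOST: (PATROL, SIG_LOST) → (CHARGE, motors_off)

SIG_FOUND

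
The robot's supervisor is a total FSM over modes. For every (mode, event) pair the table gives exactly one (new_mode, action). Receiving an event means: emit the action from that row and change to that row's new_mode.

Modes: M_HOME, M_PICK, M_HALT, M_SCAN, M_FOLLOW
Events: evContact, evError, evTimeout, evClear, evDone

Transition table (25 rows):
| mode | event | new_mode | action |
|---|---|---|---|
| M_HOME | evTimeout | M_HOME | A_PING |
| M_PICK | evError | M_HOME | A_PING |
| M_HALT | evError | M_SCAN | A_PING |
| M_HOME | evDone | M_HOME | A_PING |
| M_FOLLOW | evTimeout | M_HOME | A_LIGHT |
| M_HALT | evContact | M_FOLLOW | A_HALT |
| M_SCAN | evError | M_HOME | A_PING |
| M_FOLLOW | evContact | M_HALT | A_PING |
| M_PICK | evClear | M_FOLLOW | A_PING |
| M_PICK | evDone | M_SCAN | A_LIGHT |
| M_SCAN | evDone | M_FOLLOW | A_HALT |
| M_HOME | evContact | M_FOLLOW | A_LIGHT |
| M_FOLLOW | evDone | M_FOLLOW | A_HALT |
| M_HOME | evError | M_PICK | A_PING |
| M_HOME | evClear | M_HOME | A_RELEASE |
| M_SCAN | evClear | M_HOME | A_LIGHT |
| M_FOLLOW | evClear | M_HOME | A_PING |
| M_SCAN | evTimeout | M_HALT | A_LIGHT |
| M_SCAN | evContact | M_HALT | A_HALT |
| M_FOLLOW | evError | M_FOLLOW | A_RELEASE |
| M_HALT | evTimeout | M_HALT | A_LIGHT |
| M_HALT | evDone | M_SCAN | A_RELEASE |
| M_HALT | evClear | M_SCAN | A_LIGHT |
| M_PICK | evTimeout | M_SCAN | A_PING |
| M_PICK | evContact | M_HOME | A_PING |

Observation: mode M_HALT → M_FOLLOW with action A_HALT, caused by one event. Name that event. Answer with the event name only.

evContact

try evContact: (M_HALT, evContact) → (M_FOLLOW, A_HALT)  ← matches
try evError: (M_HALT, evError) → (M_SCAN, A_PING)
try evTimeout: (M_HALT, evTimeout) → (M_HALT, A_LIGHT)
try evClear: (M_HALT, evClear) → (M_SCAN, A_LIGHT)
try evDone: (M_HALT, evDone) → (M_SCAN, A_RELEASE)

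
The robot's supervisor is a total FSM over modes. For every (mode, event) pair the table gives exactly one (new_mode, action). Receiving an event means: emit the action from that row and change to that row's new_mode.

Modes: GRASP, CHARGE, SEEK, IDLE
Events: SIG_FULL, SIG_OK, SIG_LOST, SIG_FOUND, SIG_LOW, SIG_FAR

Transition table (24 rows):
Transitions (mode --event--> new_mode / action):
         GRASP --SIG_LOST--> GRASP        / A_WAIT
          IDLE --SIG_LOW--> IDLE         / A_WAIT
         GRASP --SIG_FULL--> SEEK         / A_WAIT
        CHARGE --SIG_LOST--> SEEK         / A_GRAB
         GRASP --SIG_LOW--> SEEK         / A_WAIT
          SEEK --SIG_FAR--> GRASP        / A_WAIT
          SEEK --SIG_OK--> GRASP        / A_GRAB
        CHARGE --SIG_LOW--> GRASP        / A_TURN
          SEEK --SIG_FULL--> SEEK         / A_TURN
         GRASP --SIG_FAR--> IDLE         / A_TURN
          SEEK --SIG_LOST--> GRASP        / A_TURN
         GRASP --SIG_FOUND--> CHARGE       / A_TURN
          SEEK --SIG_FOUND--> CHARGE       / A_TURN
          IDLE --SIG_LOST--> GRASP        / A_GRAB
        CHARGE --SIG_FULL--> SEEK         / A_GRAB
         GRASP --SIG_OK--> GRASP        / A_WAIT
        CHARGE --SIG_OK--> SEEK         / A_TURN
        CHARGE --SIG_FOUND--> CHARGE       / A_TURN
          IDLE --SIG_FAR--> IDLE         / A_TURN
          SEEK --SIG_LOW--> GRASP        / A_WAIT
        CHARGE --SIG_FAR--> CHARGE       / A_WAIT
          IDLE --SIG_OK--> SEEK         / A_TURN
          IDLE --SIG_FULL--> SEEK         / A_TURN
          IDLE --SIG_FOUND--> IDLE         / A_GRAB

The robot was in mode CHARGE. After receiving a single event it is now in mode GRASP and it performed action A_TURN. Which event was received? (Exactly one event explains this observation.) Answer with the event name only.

try SIG_FULL: (CHARGE, SIG_FULL) → (SEEK, A_GRAB)
try SIG_OK: (CHARGE, SIG_OK) → (SEEK, A_TURN)
try SIG_LOST: (CHARGE, SIG_LOST) → (SEEK, A_GRAB)
try SIG_FOUND: (CHARGE, SIG_FOUND) → (CHARGE, A_TURN)
try SIG_LOW: (CHARGE, SIG_LOW) → (GRASP, A_TURN)  ← matches
try SIG_FAR: (CHARGE, SIG_FAR) → (CHARGE, A_WAIT)

SIG_LOW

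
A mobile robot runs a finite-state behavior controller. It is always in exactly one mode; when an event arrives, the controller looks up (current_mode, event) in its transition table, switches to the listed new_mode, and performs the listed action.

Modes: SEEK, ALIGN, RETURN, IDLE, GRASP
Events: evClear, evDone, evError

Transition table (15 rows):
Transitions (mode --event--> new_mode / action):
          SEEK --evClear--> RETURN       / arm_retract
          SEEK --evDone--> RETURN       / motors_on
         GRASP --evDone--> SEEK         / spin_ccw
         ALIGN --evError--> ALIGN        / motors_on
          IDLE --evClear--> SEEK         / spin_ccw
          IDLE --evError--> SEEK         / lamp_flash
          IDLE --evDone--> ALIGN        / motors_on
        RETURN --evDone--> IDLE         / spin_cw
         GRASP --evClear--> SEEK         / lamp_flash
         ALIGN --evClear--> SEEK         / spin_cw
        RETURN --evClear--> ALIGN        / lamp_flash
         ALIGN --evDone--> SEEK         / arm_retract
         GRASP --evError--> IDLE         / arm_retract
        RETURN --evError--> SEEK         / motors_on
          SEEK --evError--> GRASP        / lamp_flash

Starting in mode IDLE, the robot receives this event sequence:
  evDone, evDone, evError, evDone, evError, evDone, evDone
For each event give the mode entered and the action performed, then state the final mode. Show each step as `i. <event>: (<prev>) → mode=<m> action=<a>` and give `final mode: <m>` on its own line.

final mode: RETURN

1. evDone: (IDLE) → mode=ALIGN action=motors_on
2. evDone: (ALIGN) → mode=SEEK action=arm_retract
3. evError: (SEEK) → mode=GRASP action=lamp_flash
4. evDone: (GRASP) → mode=SEEK action=spin_ccw
5. evError: (SEEK) → mode=GRASP action=lamp_flash
6. evDone: (GRASP) → mode=SEEK action=spin_ccw
7. evDone: (SEEK) → mode=RETURN action=motors_on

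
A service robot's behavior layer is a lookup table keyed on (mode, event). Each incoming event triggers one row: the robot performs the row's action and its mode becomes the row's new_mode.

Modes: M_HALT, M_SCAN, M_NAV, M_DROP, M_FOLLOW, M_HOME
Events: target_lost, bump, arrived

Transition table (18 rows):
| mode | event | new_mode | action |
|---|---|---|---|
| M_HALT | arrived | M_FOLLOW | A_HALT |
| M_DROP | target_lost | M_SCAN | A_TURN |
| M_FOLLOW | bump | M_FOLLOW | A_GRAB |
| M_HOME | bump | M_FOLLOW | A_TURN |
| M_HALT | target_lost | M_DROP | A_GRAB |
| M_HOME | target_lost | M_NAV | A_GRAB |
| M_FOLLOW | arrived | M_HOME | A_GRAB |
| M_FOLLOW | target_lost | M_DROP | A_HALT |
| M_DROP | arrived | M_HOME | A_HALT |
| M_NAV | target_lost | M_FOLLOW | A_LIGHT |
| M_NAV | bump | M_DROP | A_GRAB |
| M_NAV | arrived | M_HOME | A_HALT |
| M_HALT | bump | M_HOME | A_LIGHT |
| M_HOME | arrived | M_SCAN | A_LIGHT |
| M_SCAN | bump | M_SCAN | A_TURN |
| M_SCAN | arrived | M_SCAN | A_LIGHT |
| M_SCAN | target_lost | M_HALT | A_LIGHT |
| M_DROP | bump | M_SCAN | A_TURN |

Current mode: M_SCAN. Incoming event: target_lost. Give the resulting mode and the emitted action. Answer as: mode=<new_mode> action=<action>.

current mode = M_SCAN; filter table to that mode:
  (M_SCAN, bump) → (M_SCAN, A_TURN)
  (M_SCAN, arrived) → (M_SCAN, A_LIGHT)
  (M_SCAN, target_lost) → (M_HALT, A_LIGHT)  ← event matches
event = target_lost selects (M_HALT, A_LIGHT)

mode=M_HALT action=A_LIGHT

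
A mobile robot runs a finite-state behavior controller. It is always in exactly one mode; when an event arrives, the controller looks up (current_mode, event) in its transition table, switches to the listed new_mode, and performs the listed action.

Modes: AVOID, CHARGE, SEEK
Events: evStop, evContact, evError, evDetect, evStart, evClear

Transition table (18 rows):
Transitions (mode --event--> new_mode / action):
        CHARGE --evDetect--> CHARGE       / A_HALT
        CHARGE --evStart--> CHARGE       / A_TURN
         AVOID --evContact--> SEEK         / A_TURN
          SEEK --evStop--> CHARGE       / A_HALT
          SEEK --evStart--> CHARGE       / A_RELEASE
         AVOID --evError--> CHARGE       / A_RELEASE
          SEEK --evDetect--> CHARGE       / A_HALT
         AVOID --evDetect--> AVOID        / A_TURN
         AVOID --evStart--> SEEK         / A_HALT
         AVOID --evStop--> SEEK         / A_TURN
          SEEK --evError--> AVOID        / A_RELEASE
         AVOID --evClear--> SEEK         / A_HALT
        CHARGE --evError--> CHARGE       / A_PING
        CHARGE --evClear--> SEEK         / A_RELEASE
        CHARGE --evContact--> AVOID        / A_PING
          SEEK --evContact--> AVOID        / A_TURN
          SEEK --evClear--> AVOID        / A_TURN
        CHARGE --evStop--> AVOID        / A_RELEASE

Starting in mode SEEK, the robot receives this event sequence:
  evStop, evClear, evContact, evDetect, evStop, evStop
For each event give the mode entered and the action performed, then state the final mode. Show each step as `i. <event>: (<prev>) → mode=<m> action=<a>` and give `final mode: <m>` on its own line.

1. evStop: (SEEK) → mode=CHARGE action=A_HALT
2. evClear: (CHARGE) → mode=SEEK action=A_RELEASE
3. evContact: (SEEK) → mode=AVOID action=A_TURN
4. evDetect: (AVOID) → mode=AVOID action=A_TURN
5. evStop: (AVOID) → mode=SEEK action=A_TURN
6. evStop: (SEEK) → mode=CHARGE action=A_HALT

final mode: CHARGE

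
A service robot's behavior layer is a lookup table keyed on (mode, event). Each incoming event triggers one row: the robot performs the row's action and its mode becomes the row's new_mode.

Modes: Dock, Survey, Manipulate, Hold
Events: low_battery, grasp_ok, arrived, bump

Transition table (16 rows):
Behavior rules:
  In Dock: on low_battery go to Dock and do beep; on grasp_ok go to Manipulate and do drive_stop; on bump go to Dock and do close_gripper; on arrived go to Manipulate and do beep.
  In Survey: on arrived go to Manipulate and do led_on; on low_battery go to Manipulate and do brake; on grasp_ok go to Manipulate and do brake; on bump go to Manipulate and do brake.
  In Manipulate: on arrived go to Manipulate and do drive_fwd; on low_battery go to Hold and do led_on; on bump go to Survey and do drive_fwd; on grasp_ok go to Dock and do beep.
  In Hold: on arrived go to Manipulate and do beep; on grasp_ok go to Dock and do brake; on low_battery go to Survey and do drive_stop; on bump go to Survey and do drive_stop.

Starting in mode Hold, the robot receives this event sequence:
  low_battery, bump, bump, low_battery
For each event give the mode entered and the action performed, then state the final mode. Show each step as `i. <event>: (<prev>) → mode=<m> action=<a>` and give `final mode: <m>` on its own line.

final mode: Manipulate

1. low_battery: (Hold) → mode=Survey action=drive_stop
2. bump: (Survey) → mode=Manipulate action=brake
3. bump: (Manipulate) → mode=Survey action=drive_fwd
4. low_battery: (Survey) → mode=Manipulate action=brake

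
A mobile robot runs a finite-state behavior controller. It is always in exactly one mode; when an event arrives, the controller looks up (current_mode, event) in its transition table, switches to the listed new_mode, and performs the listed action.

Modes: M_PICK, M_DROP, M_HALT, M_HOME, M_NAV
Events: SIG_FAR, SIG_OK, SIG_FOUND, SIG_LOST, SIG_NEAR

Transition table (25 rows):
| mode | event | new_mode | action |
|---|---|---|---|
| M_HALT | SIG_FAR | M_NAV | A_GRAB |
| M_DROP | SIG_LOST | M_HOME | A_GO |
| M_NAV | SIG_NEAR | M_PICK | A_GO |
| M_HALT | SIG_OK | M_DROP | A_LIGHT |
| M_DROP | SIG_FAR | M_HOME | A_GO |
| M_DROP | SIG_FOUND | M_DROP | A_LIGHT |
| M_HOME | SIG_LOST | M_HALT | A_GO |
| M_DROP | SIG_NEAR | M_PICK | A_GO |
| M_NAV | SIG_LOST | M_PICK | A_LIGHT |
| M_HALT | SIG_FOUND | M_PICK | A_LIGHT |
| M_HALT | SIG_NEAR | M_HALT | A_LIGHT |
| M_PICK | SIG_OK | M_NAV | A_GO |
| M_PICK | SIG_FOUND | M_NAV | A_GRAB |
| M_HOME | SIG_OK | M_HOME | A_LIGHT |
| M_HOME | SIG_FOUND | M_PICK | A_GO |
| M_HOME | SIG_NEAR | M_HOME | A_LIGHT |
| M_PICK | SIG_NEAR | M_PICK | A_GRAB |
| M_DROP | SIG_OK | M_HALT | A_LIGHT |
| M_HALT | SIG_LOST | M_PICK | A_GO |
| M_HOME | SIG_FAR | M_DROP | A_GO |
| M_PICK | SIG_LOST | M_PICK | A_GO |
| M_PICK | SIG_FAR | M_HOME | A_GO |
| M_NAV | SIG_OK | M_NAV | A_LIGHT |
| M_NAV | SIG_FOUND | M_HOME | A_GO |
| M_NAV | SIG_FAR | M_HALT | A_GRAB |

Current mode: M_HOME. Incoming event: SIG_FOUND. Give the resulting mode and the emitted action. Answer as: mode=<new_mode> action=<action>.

mode=M_PICK action=A_GO

current mode = M_HOME; filter table to that mode:
  (M_HOME, SIG_LOST) → (M_HALT, A_GO)
  (M_HOME, SIG_OK) → (M_HOME, A_LIGHT)
  (M_HOME, SIG_FOUND) → (M_PICK, A_GO)  ← event matches
  (M_HOME, SIG_NEAR) → (M_HOME, A_LIGHT)
  (M_HOME, SIG_FAR) → (M_DROP, A_GO)
event = SIG_FOUND selects (M_PICK, A_GO)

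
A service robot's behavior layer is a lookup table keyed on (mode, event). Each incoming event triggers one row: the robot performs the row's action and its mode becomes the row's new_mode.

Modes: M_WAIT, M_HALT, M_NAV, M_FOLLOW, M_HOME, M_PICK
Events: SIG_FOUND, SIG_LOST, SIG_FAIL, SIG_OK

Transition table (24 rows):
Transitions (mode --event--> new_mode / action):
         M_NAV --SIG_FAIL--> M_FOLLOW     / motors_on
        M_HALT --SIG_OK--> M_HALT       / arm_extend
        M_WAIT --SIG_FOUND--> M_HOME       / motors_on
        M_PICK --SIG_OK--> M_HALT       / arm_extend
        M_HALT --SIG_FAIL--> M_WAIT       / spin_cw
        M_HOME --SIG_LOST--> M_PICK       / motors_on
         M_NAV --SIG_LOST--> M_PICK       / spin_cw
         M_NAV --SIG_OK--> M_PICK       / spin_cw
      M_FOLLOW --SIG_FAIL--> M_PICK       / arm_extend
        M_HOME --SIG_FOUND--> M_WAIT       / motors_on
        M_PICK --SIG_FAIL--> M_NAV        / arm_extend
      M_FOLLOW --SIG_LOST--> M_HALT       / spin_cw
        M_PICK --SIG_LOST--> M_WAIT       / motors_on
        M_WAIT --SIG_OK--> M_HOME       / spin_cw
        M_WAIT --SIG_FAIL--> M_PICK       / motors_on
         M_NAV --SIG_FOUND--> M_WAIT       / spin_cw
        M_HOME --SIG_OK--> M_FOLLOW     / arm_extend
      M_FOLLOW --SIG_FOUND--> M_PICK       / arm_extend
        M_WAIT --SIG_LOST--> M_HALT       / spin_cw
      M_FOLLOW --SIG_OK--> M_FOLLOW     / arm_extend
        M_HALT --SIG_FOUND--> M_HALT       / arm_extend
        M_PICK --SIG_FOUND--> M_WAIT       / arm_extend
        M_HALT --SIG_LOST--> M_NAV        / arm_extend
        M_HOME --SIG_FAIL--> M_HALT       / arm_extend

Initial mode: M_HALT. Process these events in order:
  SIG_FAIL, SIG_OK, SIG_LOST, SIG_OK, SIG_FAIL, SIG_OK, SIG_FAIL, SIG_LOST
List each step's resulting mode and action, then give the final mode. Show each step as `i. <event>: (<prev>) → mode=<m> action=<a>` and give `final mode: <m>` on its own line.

final mode: M_NAV

1. SIG_FAIL: (M_HALT) → mode=M_WAIT action=spin_cw
2. SIG_OK: (M_WAIT) → mode=M_HOME action=spin_cw
3. SIG_LOST: (M_HOME) → mode=M_PICK action=motors_on
4. SIG_OK: (M_PICK) → mode=M_HALT action=arm_extend
5. SIG_FAIL: (M_HALT) → mode=M_WAIT action=spin_cw
6. SIG_OK: (M_WAIT) → mode=M_HOME action=spin_cw
7. SIG_FAIL: (M_HOME) → mode=M_HALT action=arm_extend
8. SIG_LOST: (M_HALT) → mode=M_NAV action=arm_extend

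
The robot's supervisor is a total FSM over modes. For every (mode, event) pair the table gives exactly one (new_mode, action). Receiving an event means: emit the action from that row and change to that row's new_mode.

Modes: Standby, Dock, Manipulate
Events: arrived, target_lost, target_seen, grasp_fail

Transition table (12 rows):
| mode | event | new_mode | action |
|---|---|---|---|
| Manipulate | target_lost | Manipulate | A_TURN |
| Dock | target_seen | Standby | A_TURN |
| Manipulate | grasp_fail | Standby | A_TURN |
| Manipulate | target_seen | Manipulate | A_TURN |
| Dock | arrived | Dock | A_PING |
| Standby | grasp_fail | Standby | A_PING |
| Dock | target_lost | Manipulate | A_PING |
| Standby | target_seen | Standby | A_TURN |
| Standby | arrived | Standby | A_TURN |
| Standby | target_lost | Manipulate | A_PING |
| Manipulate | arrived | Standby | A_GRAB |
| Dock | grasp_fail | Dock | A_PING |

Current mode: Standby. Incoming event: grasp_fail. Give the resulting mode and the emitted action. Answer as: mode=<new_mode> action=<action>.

mode=Standby action=A_PING

current mode = Standby; filter table to that mode:
  (Standby, grasp_fail) → (Standby, A_PING)  ← event matches
  (Standby, target_seen) → (Standby, A_TURN)
  (Standby, arrived) → (Standby, A_TURN)
  (Standby, target_lost) → (Manipulate, A_PING)
event = grasp_fail selects (Standby, A_PING)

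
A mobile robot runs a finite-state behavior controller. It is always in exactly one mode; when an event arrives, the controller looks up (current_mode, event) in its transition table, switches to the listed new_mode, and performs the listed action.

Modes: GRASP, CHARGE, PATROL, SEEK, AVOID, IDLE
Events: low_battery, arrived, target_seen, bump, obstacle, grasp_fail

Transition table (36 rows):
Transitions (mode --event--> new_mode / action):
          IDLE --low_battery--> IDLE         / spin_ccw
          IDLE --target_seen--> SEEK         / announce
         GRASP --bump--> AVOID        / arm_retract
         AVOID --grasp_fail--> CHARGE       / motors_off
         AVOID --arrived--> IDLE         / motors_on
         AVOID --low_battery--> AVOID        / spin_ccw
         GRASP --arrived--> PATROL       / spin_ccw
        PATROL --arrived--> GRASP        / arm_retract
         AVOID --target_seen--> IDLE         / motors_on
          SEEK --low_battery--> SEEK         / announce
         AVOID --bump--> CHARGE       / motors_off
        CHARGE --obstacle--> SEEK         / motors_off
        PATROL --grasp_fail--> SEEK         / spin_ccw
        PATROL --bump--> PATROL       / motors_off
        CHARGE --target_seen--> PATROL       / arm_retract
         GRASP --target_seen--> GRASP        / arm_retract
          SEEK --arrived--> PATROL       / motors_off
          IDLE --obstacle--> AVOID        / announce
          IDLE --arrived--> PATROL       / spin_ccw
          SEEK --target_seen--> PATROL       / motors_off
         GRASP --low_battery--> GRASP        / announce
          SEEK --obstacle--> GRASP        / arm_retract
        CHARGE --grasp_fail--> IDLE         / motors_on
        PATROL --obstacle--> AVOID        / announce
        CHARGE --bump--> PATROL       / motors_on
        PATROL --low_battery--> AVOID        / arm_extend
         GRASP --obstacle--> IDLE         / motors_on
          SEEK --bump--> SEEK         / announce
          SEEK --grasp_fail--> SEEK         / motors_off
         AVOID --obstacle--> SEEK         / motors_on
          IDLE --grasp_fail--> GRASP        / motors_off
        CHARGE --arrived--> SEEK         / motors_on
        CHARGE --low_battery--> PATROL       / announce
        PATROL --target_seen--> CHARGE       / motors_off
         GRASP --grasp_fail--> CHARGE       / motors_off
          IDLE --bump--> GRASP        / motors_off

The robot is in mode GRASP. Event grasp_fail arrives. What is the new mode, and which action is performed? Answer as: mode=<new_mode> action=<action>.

mode=CHARGE action=motors_off

current mode = GRASP; filter table to that mode:
  (GRASP, bump) → (AVOID, arm_retract)
  (GRASP, arrived) → (PATROL, spin_ccw)
  (GRASP, target_seen) → (GRASP, arm_retract)
  (GRASP, low_battery) → (GRASP, announce)
  (GRASP, obstacle) → (IDLE, motors_on)
  (GRASP, grasp_fail) → (CHARGE, motors_off)  ← event matches
event = grasp_fail selects (CHARGE, motors_off)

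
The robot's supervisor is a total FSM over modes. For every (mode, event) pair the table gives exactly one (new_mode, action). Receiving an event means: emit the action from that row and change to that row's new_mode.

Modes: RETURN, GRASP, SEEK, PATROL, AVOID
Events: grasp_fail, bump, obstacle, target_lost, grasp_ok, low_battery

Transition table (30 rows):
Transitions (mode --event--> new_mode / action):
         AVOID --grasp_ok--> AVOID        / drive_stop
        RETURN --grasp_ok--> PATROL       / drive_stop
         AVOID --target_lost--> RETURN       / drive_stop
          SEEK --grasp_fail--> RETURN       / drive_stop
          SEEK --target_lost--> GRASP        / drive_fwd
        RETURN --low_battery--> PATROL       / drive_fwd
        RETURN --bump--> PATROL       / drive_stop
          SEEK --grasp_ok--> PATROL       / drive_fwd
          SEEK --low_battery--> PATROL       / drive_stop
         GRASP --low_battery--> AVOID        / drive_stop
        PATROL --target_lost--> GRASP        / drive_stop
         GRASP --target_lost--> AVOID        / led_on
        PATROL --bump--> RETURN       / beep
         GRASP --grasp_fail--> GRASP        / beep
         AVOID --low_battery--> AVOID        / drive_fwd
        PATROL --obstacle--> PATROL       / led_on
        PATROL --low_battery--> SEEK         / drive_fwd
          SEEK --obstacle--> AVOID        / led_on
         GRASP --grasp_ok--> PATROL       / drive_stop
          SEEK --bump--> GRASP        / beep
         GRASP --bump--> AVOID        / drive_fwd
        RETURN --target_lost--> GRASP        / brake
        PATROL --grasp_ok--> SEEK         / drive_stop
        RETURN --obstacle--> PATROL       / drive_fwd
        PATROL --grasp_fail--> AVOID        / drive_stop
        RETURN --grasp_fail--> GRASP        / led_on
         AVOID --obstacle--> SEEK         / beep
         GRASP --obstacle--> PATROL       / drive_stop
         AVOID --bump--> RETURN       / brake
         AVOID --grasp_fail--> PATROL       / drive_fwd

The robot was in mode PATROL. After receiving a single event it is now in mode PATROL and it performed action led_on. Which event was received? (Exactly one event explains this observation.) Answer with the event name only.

try grasp_fail: (PATROL, grasp_fail) → (AVOID, drive_stop)
try bump: (PATROL, bump) → (RETURN, beep)
try obstacle: (PATROL, obstacle) → (PATROL, led_on)  ← matches
try target_lost: (PATROL, target_lost) → (GRASP, drive_stop)
try grasp_ok: (PATROL, grasp_ok) → (SEEK, drive_stop)
try low_battery: (PATROL, low_battery) → (SEEK, drive_fwd)

obstacle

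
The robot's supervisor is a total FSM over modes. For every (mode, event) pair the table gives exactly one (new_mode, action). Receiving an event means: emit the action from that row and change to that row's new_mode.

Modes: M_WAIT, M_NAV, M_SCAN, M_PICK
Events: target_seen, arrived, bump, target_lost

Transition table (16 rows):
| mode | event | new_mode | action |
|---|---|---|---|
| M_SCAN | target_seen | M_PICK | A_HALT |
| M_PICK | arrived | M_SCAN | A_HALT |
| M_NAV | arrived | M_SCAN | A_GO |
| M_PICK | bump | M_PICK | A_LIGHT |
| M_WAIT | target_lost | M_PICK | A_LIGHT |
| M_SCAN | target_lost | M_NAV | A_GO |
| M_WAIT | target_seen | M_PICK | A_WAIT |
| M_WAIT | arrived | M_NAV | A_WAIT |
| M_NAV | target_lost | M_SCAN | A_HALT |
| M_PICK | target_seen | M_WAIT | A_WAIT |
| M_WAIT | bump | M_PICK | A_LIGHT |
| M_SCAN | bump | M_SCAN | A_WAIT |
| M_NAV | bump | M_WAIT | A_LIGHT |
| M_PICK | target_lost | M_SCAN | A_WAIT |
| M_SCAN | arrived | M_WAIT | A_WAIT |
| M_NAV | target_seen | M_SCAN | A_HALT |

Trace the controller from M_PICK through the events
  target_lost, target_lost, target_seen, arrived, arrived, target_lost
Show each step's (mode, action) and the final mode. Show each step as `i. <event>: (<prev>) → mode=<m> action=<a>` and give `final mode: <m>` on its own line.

final mode: M_SCAN

1. target_lost: (M_PICK) → mode=M_SCAN action=A_WAIT
2. target_lost: (M_SCAN) → mode=M_NAV action=A_GO
3. target_seen: (M_NAV) → mode=M_SCAN action=A_HALT
4. arrived: (M_SCAN) → mode=M_WAIT action=A_WAIT
5. arrived: (M_WAIT) → mode=M_NAV action=A_WAIT
6. target_lost: (M_NAV) → mode=M_SCAN action=A_HALT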